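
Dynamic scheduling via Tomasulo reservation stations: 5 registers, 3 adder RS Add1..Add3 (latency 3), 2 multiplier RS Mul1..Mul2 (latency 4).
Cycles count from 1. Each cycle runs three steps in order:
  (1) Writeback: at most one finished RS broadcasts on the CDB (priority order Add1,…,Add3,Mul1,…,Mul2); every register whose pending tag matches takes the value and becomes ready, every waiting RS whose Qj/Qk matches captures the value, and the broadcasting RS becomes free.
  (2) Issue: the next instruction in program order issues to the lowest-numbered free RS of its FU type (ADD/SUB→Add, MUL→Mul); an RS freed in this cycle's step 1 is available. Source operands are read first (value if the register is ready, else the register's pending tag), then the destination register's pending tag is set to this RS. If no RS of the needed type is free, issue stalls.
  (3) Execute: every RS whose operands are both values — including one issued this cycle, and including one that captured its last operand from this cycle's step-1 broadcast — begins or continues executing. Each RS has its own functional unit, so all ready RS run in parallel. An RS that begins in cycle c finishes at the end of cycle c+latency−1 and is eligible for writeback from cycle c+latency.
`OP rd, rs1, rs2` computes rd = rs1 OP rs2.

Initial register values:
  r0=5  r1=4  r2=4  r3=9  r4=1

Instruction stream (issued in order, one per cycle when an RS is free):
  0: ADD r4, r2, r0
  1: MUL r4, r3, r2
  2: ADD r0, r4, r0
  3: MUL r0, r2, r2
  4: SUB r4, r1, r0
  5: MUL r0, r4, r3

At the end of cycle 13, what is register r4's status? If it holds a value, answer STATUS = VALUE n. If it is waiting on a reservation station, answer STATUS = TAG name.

cycle 1: issue ADD r4<-Add1 // r0:5,r1:4,r2:4,r3:9,r4:Add1
cycle 2: issue MUL r4<-Mul1 // r0:5,r1:4,r2:4,r3:9,r4:Mul1
cycle 3: issue ADD r0<-Add2 // r0:Add2,r1:4,r2:4,r3:9,r4:Mul1
cycle 4: CDB Add1=9; issue MUL r0<-Mul2 // r0:Mul2,r1:4,r2:4,r3:9,r4:Mul1
cycle 5: issue SUB r4<-Add1 // r0:Mul2,r1:4,r2:4,r3:9,r4:Add1
cycle 6: CDB Mul1=36; issue MUL r0<-Mul1 // r0:Mul1,r1:4,r2:4,r3:9,r4:Add1
cycle 7: - // r0:Mul1,r1:4,r2:4,r3:9,r4:Add1
cycle 8: CDB Mul2=16 // r0:Mul1,r1:4,r2:4,r3:9,r4:Add1
cycle 9: CDB Add2=41 // r0:Mul1,r1:4,r2:4,r3:9,r4:Add1
cycle 10: - // r0:Mul1,r1:4,r2:4,r3:9,r4:Add1
cycle 11: CDB Add1=-12 // r0:Mul1,r1:4,r2:4,r3:9,r4:-12
cycle 12: - // r0:Mul1,r1:4,r2:4,r3:9,r4:-12
cycle 13: - // r0:Mul1,r1:4,r2:4,r3:9,r4:-12

STATUS = VALUE -12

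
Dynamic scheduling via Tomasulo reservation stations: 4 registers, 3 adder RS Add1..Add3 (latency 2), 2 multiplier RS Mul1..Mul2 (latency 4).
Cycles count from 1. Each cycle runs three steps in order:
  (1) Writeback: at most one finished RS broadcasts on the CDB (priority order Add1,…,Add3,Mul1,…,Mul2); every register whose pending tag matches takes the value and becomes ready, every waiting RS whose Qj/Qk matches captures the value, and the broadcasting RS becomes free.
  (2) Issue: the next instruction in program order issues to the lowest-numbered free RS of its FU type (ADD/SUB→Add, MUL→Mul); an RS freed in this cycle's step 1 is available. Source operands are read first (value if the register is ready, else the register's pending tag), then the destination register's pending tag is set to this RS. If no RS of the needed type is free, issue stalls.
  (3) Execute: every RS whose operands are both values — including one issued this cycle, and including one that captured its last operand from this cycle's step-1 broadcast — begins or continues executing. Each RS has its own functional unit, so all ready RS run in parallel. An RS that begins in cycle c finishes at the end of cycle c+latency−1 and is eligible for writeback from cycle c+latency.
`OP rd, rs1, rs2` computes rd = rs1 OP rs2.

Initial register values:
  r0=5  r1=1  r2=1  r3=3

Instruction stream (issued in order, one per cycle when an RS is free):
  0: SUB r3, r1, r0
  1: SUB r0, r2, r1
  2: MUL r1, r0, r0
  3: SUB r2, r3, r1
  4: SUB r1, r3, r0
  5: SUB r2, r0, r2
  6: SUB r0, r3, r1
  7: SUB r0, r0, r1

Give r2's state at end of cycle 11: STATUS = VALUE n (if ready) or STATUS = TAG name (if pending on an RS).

c1: issue SUB r3<-Add1 | r0:5,r1:1,r2:1,r3:Add1
c2: issue SUB r0<-Add2 | r0:Add2,r1:1,r2:1,r3:Add1
c3: CDB Add1=-4; issue MUL r1<-Mul1 | r0:Add2,r1:Mul1,r2:1,r3:-4
c4: CDB Add2=0; issue SUB r2<-Add1 | r0:0,r1:Mul1,r2:Add1,r3:-4
c5: issue SUB r1<-Add2 | r0:0,r1:Add2,r2:Add1,r3:-4
c6: issue SUB r2<-Add3 | r0:0,r1:Add2,r2:Add3,r3:-4
c7: CDB Add2=-4; issue SUB r0<-Add2 | r0:Add2,r1:-4,r2:Add3,r3:-4
c8: CDB Mul1=0; stall | r0:Add2,r1:-4,r2:Add3,r3:-4
c9: CDB Add2=0; issue SUB r0<-Add2 | r0:Add2,r1:-4,r2:Add3,r3:-4
c10: CDB Add1=-4 | r0:Add2,r1:-4,r2:Add3,r3:-4
c11: CDB Add2=4 | r0:4,r1:-4,r2:Add3,r3:-4

STATUS = TAG Add3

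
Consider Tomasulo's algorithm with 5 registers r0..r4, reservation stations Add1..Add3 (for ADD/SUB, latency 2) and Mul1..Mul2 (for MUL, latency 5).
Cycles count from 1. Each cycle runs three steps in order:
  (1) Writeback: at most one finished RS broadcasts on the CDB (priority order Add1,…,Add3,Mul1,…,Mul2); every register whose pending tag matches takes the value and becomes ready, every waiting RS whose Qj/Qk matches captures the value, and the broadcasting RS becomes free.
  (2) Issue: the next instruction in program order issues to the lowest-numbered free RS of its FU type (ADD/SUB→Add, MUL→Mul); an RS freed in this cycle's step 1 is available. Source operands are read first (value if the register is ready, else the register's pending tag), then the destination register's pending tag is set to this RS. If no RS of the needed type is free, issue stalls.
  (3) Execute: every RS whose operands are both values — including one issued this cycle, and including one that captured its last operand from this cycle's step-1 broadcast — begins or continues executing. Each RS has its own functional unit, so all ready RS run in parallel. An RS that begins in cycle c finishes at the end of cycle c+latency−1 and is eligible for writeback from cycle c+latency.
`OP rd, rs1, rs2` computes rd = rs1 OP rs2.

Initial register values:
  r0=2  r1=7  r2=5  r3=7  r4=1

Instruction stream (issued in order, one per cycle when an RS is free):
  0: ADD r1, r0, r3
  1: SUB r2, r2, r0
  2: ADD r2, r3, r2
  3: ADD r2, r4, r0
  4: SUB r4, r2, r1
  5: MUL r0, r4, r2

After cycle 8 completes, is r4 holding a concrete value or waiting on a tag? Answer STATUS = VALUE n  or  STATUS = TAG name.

cycle 1: issue ADD r1<-Add1 // r0:2,r1:Add1,r2:5,r3:7,r4:1
cycle 2: issue SUB r2<-Add2 // r0:2,r1:Add1,r2:Add2,r3:7,r4:1
cycle 3: CDB Add1=9; issue ADD r2<-Add1 // r0:2,r1:9,r2:Add1,r3:7,r4:1
cycle 4: CDB Add2=3; issue ADD r2<-Add2 // r0:2,r1:9,r2:Add2,r3:7,r4:1
cycle 5: issue SUB r4<-Add3 // r0:2,r1:9,r2:Add2,r3:7,r4:Add3
cycle 6: CDB Add1=10; issue MUL r0<-Mul1 // r0:Mul1,r1:9,r2:Add2,r3:7,r4:Add3
cycle 7: CDB Add2=3 // r0:Mul1,r1:9,r2:3,r3:7,r4:Add3
cycle 8: - // r0:Mul1,r1:9,r2:3,r3:7,r4:Add3

STATUS = TAG Add3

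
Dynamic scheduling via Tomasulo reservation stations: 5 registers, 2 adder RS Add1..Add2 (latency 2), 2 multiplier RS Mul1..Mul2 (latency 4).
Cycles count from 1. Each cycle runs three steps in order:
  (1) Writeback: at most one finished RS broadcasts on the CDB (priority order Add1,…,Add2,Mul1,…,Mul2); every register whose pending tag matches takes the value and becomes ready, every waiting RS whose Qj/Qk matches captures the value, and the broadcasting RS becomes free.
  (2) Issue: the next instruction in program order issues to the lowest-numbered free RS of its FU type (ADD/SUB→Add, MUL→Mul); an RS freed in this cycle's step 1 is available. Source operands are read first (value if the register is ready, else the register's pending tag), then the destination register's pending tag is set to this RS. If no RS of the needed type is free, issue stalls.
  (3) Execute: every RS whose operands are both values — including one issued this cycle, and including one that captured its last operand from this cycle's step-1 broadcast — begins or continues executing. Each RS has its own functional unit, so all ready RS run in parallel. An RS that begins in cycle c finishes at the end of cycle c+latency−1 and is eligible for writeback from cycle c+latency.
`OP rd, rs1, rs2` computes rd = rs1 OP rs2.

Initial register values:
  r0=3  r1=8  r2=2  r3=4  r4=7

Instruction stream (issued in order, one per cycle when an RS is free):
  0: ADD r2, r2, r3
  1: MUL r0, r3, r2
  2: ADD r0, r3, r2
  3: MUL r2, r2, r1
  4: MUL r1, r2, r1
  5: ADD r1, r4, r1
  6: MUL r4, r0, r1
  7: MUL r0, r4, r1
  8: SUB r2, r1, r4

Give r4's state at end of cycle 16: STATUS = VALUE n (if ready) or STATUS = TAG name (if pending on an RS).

cycle 1: issue ADD r2<-Add1 // r0:3,r1:8,r2:Add1,r3:4,r4:7
cycle 2: issue MUL r0<-Mul1 // r0:Mul1,r1:8,r2:Add1,r3:4,r4:7
cycle 3: CDB Add1=6; issue ADD r0<-Add1 // r0:Add1,r1:8,r2:6,r3:4,r4:7
cycle 4: issue MUL r2<-Mul2 // r0:Add1,r1:8,r2:Mul2,r3:4,r4:7
cycle 5: CDB Add1=10; stall // r0:10,r1:8,r2:Mul2,r3:4,r4:7
cycle 6: stall // r0:10,r1:8,r2:Mul2,r3:4,r4:7
cycle 7: CDB Mul1=24; issue MUL r1<-Mul1 // r0:10,r1:Mul1,r2:Mul2,r3:4,r4:7
cycle 8: CDB Mul2=48; issue ADD r1<-Add1 // r0:10,r1:Add1,r2:48,r3:4,r4:7
cycle 9: issue MUL r4<-Mul2 // r0:10,r1:Add1,r2:48,r3:4,r4:Mul2
cycle 10: stall // r0:10,r1:Add1,r2:48,r3:4,r4:Mul2
cycle 11: stall // r0:10,r1:Add1,r2:48,r3:4,r4:Mul2
cycle 12: CDB Mul1=384; issue MUL r0<-Mul1 // r0:Mul1,r1:Add1,r2:48,r3:4,r4:Mul2
cycle 13: issue SUB r2<-Add2 // r0:Mul1,r1:Add1,r2:Add2,r3:4,r4:Mul2
cycle 14: CDB Add1=391 // r0:Mul1,r1:391,r2:Add2,r3:4,r4:Mul2
cycle 15: - // r0:Mul1,r1:391,r2:Add2,r3:4,r4:Mul2
cycle 16: - // r0:Mul1,r1:391,r2:Add2,r3:4,r4:Mul2

STATUS = TAG Mul2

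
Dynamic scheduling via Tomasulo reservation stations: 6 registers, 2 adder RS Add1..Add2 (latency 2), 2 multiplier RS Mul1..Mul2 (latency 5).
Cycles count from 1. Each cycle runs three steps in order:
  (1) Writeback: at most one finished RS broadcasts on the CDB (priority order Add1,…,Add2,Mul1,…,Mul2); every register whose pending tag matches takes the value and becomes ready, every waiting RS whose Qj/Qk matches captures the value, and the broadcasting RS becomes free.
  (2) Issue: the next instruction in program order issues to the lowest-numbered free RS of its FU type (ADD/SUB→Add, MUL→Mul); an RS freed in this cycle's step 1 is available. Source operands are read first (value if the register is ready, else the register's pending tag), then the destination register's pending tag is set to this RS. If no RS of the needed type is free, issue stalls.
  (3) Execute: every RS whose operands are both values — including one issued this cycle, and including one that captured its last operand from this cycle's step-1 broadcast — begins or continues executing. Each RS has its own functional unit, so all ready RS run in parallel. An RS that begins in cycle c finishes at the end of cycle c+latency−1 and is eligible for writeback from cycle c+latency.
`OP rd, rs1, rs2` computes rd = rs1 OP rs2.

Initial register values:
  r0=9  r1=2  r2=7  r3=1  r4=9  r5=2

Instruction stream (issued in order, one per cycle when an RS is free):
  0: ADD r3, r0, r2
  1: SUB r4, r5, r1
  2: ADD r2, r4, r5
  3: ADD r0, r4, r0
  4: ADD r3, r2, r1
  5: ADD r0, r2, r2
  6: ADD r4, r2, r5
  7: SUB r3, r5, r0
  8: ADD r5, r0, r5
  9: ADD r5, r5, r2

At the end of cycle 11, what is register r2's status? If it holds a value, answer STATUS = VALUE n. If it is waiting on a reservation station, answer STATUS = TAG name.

  c1: issue ADD r3<-Add1  regs: r0:9,r1:2,r2:7,r3:Add1,r4:9,r5:2
  c2: issue SUB r4<-Add2  regs: r0:9,r1:2,r2:7,r3:Add1,r4:Add2,r5:2
  c3: CDB Add1=16; issue ADD r2<-Add1  regs: r0:9,r1:2,r2:Add1,r3:16,r4:Add2,r5:2
  c4: CDB Add2=0; issue ADD r0<-Add2  regs: r0:Add2,r1:2,r2:Add1,r3:16,r4:0,r5:2
  c5: stall  regs: r0:Add2,r1:2,r2:Add1,r3:16,r4:0,r5:2
  c6: CDB Add1=2; issue ADD r3<-Add1  regs: r0:Add2,r1:2,r2:2,r3:Add1,r4:0,r5:2
  c7: CDB Add2=9; issue ADD r0<-Add2  regs: r0:Add2,r1:2,r2:2,r3:Add1,r4:0,r5:2
  c8: CDB Add1=4; issue ADD r4<-Add1  regs: r0:Add2,r1:2,r2:2,r3:4,r4:Add1,r5:2
  c9: CDB Add2=4; issue SUB r3<-Add2  regs: r0:4,r1:2,r2:2,r3:Add2,r4:Add1,r5:2
  c10: CDB Add1=4; issue ADD r5<-Add1  regs: r0:4,r1:2,r2:2,r3:Add2,r4:4,r5:Add1
  c11: CDB Add2=-2; issue ADD r5<-Add2  regs: r0:4,r1:2,r2:2,r3:-2,r4:4,r5:Add2

STATUS = VALUE 2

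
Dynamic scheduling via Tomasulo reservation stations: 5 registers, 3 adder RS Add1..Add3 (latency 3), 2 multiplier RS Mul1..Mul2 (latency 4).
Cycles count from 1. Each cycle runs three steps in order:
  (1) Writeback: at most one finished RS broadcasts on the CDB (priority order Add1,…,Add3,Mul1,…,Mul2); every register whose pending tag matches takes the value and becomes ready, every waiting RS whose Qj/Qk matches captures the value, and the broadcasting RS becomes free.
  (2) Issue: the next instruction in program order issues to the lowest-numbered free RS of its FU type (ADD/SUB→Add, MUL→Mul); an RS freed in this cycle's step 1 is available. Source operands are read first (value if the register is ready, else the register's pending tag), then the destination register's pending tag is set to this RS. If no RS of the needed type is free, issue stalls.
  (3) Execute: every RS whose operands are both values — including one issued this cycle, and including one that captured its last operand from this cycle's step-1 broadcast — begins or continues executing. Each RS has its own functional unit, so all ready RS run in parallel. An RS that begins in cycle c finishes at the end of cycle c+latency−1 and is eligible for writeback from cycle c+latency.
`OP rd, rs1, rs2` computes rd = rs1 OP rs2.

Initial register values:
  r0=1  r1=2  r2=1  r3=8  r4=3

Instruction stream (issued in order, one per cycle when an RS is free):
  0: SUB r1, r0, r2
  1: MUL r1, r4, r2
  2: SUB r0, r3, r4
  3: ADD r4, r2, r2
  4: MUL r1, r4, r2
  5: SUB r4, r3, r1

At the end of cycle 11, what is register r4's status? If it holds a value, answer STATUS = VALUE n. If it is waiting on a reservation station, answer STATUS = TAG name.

STATUS = TAG Add2

cycle 1: issue SUB r1<-Add1 // r0:1,r1:Add1,r2:1,r3:8,r4:3
cycle 2: issue MUL r1<-Mul1 // r0:1,r1:Mul1,r2:1,r3:8,r4:3
cycle 3: issue SUB r0<-Add2 // r0:Add2,r1:Mul1,r2:1,r3:8,r4:3
cycle 4: CDB Add1=0; issue ADD r4<-Add1 // r0:Add2,r1:Mul1,r2:1,r3:8,r4:Add1
cycle 5: issue MUL r1<-Mul2 // r0:Add2,r1:Mul2,r2:1,r3:8,r4:Add1
cycle 6: CDB Add2=5; issue SUB r4<-Add2 // r0:5,r1:Mul2,r2:1,r3:8,r4:Add2
cycle 7: CDB Add1=2 // r0:5,r1:Mul2,r2:1,r3:8,r4:Add2
cycle 8: CDB Mul1=3 // r0:5,r1:Mul2,r2:1,r3:8,r4:Add2
cycle 9: - // r0:5,r1:Mul2,r2:1,r3:8,r4:Add2
cycle 10: - // r0:5,r1:Mul2,r2:1,r3:8,r4:Add2
cycle 11: CDB Mul2=2 // r0:5,r1:2,r2:1,r3:8,r4:Add2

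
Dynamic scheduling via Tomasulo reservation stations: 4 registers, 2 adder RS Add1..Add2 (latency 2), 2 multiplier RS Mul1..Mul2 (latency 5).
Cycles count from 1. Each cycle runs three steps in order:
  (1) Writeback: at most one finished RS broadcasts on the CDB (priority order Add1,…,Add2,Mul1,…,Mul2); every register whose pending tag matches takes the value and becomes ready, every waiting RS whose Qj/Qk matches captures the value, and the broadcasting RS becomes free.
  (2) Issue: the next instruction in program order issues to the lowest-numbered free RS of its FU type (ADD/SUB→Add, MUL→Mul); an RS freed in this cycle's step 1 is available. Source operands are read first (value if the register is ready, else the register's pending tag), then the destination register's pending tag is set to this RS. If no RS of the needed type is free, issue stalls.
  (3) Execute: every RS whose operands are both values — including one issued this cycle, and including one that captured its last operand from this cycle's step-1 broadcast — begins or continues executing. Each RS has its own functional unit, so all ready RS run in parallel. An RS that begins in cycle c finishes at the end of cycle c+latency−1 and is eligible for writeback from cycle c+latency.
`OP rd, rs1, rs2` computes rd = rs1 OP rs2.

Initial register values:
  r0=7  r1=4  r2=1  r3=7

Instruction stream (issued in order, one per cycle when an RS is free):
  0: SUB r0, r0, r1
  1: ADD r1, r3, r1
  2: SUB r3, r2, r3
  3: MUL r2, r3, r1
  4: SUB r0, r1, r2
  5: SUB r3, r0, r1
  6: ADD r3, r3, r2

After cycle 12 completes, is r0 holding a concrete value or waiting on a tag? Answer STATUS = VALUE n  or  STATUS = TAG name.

STATUS = VALUE 77

  c1: issue SUB r0<-Add1  regs: r0:Add1,r1:4,r2:1,r3:7
  c2: issue ADD r1<-Add2  regs: r0:Add1,r1:Add2,r2:1,r3:7
  c3: CDB Add1=3; issue SUB r3<-Add1  regs: r0:3,r1:Add2,r2:1,r3:Add1
  c4: CDB Add2=11; issue MUL r2<-Mul1  regs: r0:3,r1:11,r2:Mul1,r3:Add1
  c5: CDB Add1=-6; issue SUB r0<-Add1  regs: r0:Add1,r1:11,r2:Mul1,r3:-6
  c6: issue SUB r3<-Add2  regs: r0:Add1,r1:11,r2:Mul1,r3:Add2
  c7: stall  regs: r0:Add1,r1:11,r2:Mul1,r3:Add2
  c8: stall  regs: r0:Add1,r1:11,r2:Mul1,r3:Add2
  c9: stall  regs: r0:Add1,r1:11,r2:Mul1,r3:Add2
  c10: CDB Mul1=-66; stall  regs: r0:Add1,r1:11,r2:-66,r3:Add2
  c11: stall  regs: r0:Add1,r1:11,r2:-66,r3:Add2
  c12: CDB Add1=77; issue ADD r3<-Add1  regs: r0:77,r1:11,r2:-66,r3:Add1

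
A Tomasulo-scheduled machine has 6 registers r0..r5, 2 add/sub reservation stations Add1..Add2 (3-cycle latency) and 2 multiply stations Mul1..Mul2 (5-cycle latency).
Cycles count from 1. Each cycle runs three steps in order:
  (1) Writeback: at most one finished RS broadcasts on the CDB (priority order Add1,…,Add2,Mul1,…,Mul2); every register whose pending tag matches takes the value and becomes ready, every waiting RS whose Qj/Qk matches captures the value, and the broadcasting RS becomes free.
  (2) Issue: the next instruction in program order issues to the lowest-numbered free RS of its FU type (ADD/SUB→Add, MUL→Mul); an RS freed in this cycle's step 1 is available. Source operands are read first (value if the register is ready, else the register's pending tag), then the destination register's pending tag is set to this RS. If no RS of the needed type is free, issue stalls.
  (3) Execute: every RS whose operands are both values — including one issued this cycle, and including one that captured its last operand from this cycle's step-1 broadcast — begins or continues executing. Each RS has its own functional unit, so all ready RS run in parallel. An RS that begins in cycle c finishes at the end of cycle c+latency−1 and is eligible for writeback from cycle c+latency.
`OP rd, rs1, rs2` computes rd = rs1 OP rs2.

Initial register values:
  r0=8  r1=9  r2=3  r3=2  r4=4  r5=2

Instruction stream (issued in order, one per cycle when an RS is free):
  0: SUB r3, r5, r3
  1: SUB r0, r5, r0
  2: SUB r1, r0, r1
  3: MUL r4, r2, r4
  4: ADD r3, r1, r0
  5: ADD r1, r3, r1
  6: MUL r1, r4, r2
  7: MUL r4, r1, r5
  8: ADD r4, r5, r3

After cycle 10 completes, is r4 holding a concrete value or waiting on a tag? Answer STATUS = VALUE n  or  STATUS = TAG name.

  c1: issue SUB r3<-Add1  regs: r0:8,r1:9,r2:3,r3:Add1,r4:4,r5:2
  c2: issue SUB r0<-Add2  regs: r0:Add2,r1:9,r2:3,r3:Add1,r4:4,r5:2
  c3: stall  regs: r0:Add2,r1:9,r2:3,r3:Add1,r4:4,r5:2
  c4: CDB Add1=0; issue SUB r1<-Add1  regs: r0:Add2,r1:Add1,r2:3,r3:0,r4:4,r5:2
  c5: CDB Add2=-6; issue MUL r4<-Mul1  regs: r0:-6,r1:Add1,r2:3,r3:0,r4:Mul1,r5:2
  c6: issue ADD r3<-Add2  regs: r0:-6,r1:Add1,r2:3,r3:Add2,r4:Mul1,r5:2
  c7: stall  regs: r0:-6,r1:Add1,r2:3,r3:Add2,r4:Mul1,r5:2
  c8: CDB Add1=-15; issue ADD r1<-Add1  regs: r0:-6,r1:Add1,r2:3,r3:Add2,r4:Mul1,r5:2
  c9: issue MUL r1<-Mul2  regs: r0:-6,r1:Mul2,r2:3,r3:Add2,r4:Mul1,r5:2
  c10: CDB Mul1=12; issue MUL r4<-Mul1  regs: r0:-6,r1:Mul2,r2:3,r3:Add2,r4:Mul1,r5:2

STATUS = TAG Mul1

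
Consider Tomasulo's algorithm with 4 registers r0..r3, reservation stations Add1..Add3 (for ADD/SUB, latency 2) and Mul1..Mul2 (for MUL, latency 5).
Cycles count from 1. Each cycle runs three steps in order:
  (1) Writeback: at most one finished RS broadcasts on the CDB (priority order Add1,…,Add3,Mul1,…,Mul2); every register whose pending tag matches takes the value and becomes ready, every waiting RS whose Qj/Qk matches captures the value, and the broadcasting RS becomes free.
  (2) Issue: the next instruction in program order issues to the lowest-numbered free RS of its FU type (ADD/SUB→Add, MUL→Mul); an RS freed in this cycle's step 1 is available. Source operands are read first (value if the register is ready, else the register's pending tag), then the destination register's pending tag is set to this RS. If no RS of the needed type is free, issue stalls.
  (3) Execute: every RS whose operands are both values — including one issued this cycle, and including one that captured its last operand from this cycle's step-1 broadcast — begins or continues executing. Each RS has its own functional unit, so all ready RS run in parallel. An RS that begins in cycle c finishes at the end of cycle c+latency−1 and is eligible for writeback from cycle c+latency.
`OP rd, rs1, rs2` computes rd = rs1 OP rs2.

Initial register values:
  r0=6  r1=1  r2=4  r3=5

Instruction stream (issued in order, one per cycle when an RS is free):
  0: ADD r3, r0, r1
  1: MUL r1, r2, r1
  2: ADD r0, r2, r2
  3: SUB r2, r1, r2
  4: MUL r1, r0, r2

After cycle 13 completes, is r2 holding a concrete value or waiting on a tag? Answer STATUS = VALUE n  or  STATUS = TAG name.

cycle 1: issue ADD r3<-Add1 // r0:6,r1:1,r2:4,r3:Add1
cycle 2: issue MUL r1<-Mul1 // r0:6,r1:Mul1,r2:4,r3:Add1
cycle 3: CDB Add1=7; issue ADD r0<-Add1 // r0:Add1,r1:Mul1,r2:4,r3:7
cycle 4: issue SUB r2<-Add2 // r0:Add1,r1:Mul1,r2:Add2,r3:7
cycle 5: CDB Add1=8; issue MUL r1<-Mul2 // r0:8,r1:Mul2,r2:Add2,r3:7
cycle 6: - // r0:8,r1:Mul2,r2:Add2,r3:7
cycle 7: CDB Mul1=4 // r0:8,r1:Mul2,r2:Add2,r3:7
cycle 8: - // r0:8,r1:Mul2,r2:Add2,r3:7
cycle 9: CDB Add2=0 // r0:8,r1:Mul2,r2:0,r3:7
cycle 10: - // r0:8,r1:Mul2,r2:0,r3:7
cycle 11: - // r0:8,r1:Mul2,r2:0,r3:7
cycle 12: - // r0:8,r1:Mul2,r2:0,r3:7
cycle 13: - // r0:8,r1:Mul2,r2:0,r3:7

STATUS = VALUE 0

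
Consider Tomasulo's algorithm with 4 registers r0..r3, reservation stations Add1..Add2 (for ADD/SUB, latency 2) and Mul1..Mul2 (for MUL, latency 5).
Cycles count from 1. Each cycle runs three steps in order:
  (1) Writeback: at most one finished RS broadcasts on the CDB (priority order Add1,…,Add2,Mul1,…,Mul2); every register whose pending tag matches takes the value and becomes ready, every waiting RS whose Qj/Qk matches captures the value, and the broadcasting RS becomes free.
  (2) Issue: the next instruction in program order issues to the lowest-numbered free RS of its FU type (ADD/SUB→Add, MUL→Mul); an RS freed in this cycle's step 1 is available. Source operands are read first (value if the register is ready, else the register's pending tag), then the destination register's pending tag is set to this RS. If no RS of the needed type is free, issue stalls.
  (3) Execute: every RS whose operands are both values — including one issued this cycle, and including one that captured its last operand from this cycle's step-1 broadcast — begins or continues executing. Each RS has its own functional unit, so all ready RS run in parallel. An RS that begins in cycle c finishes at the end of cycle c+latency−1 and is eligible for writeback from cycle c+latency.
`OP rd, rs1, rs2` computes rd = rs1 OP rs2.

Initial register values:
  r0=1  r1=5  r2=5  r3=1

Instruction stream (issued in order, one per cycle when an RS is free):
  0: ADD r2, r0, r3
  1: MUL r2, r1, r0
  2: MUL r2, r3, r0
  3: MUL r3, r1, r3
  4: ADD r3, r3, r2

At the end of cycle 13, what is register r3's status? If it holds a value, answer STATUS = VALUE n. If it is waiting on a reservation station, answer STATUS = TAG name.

STATUS = TAG Add1

  c1: issue ADD r2<-Add1  regs: r0:1,r1:5,r2:Add1,r3:1
  c2: issue MUL r2<-Mul1  regs: r0:1,r1:5,r2:Mul1,r3:1
  c3: CDB Add1=2; issue MUL r2<-Mul2  regs: r0:1,r1:5,r2:Mul2,r3:1
  c4: stall  regs: r0:1,r1:5,r2:Mul2,r3:1
  c5: stall  regs: r0:1,r1:5,r2:Mul2,r3:1
  c6: stall  regs: r0:1,r1:5,r2:Mul2,r3:1
  c7: CDB Mul1=5; issue MUL r3<-Mul1  regs: r0:1,r1:5,r2:Mul2,r3:Mul1
  c8: CDB Mul2=1; issue ADD r3<-Add1  regs: r0:1,r1:5,r2:1,r3:Add1
  c9: -  regs: r0:1,r1:5,r2:1,r3:Add1
  c10: -  regs: r0:1,r1:5,r2:1,r3:Add1
  c11: -  regs: r0:1,r1:5,r2:1,r3:Add1
  c12: CDB Mul1=5  regs: r0:1,r1:5,r2:1,r3:Add1
  c13: -  regs: r0:1,r1:5,r2:1,r3:Add1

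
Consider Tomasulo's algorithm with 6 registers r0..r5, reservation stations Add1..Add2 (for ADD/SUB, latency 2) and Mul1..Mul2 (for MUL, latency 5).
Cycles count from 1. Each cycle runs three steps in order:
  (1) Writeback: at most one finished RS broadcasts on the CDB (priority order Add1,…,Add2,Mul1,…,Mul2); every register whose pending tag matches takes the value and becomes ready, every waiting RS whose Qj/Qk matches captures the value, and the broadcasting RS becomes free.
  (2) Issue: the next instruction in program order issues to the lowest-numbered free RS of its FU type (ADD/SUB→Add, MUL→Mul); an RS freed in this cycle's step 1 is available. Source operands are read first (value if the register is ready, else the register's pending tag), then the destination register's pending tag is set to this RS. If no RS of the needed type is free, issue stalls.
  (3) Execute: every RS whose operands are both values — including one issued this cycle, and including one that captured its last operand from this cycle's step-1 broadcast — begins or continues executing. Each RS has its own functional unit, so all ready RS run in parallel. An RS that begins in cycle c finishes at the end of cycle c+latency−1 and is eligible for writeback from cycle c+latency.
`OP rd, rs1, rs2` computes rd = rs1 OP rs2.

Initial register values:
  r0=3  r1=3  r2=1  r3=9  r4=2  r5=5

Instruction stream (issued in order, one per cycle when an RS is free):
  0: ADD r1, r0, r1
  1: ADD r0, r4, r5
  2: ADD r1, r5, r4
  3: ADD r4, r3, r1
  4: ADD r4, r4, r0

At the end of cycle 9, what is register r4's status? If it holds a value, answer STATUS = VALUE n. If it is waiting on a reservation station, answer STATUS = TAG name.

  c1: issue ADD r1<-Add1  regs: r0:3,r1:Add1,r2:1,r3:9,r4:2,r5:5
  c2: issue ADD r0<-Add2  regs: r0:Add2,r1:Add1,r2:1,r3:9,r4:2,r5:5
  c3: CDB Add1=6; issue ADD r1<-Add1  regs: r0:Add2,r1:Add1,r2:1,r3:9,r4:2,r5:5
  c4: CDB Add2=7; issue ADD r4<-Add2  regs: r0:7,r1:Add1,r2:1,r3:9,r4:Add2,r5:5
  c5: CDB Add1=7; issue ADD r4<-Add1  regs: r0:7,r1:7,r2:1,r3:9,r4:Add1,r5:5
  c6: -  regs: r0:7,r1:7,r2:1,r3:9,r4:Add1,r5:5
  c7: CDB Add2=16  regs: r0:7,r1:7,r2:1,r3:9,r4:Add1,r5:5
  c8: -  regs: r0:7,r1:7,r2:1,r3:9,r4:Add1,r5:5
  c9: CDB Add1=23  regs: r0:7,r1:7,r2:1,r3:9,r4:23,r5:5

STATUS = VALUE 23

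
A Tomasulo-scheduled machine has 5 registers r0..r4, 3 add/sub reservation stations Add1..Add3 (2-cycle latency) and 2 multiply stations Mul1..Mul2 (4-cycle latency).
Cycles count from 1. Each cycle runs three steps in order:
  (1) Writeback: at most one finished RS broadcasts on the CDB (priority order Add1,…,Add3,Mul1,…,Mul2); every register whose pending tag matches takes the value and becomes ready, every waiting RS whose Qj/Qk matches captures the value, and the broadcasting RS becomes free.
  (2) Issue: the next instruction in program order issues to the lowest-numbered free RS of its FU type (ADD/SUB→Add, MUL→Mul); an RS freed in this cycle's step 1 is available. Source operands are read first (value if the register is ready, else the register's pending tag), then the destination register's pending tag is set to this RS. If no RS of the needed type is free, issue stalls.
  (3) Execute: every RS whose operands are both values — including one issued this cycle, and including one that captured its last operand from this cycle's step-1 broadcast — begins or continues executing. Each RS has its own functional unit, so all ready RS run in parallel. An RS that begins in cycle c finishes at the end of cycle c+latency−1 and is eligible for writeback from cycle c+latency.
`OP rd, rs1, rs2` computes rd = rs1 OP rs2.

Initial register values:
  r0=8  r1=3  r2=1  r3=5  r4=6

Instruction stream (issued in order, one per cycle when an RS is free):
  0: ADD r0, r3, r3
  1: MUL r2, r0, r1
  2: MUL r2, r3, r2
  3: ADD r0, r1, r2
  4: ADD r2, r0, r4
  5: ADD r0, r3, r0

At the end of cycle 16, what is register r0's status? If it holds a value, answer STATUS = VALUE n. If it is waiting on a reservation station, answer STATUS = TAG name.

STATUS = VALUE 158

c1: issue ADD r0<-Add1 | r0:Add1,r1:3,r2:1,r3:5,r4:6
c2: issue MUL r2<-Mul1 | r0:Add1,r1:3,r2:Mul1,r3:5,r4:6
c3: CDB Add1=10; issue MUL r2<-Mul2 | r0:10,r1:3,r2:Mul2,r3:5,r4:6
c4: issue ADD r0<-Add1 | r0:Add1,r1:3,r2:Mul2,r3:5,r4:6
c5: issue ADD r2<-Add2 | r0:Add1,r1:3,r2:Add2,r3:5,r4:6
c6: issue ADD r0<-Add3 | r0:Add3,r1:3,r2:Add2,r3:5,r4:6
c7: CDB Mul1=30 | r0:Add3,r1:3,r2:Add2,r3:5,r4:6
c8: - | r0:Add3,r1:3,r2:Add2,r3:5,r4:6
c9: - | r0:Add3,r1:3,r2:Add2,r3:5,r4:6
c10: - | r0:Add3,r1:3,r2:Add2,r3:5,r4:6
c11: CDB Mul2=150 | r0:Add3,r1:3,r2:Add2,r3:5,r4:6
c12: - | r0:Add3,r1:3,r2:Add2,r3:5,r4:6
c13: CDB Add1=153 | r0:Add3,r1:3,r2:Add2,r3:5,r4:6
c14: - | r0:Add3,r1:3,r2:Add2,r3:5,r4:6
c15: CDB Add2=159 | r0:Add3,r1:3,r2:159,r3:5,r4:6
c16: CDB Add3=158 | r0:158,r1:3,r2:159,r3:5,r4:6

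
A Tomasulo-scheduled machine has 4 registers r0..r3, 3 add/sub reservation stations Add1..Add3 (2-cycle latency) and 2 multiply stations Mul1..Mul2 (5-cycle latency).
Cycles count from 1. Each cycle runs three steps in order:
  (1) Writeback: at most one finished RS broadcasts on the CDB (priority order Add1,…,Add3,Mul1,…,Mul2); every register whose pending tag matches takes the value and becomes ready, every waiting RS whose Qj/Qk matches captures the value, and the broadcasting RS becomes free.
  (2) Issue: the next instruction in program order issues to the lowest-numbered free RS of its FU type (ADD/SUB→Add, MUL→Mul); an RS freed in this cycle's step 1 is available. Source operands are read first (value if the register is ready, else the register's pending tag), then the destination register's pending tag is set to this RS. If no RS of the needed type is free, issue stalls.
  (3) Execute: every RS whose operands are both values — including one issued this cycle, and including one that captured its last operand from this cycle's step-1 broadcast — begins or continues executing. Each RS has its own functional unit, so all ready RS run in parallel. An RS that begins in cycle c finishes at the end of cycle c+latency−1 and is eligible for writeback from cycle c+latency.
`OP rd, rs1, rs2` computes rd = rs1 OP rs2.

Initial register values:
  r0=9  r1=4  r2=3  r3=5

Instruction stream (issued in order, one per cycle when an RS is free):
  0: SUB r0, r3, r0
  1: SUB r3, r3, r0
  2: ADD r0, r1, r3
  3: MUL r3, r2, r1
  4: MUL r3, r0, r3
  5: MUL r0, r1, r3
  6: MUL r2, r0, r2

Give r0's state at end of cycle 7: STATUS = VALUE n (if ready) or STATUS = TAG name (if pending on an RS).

STATUS = VALUE 13

  c1: issue SUB r0<-Add1  regs: r0:Add1,r1:4,r2:3,r3:5
  c2: issue SUB r3<-Add2  regs: r0:Add1,r1:4,r2:3,r3:Add2
  c3: CDB Add1=-4; issue ADD r0<-Add1  regs: r0:Add1,r1:4,r2:3,r3:Add2
  c4: issue MUL r3<-Mul1  regs: r0:Add1,r1:4,r2:3,r3:Mul1
  c5: CDB Add2=9; issue MUL r3<-Mul2  regs: r0:Add1,r1:4,r2:3,r3:Mul2
  c6: stall  regs: r0:Add1,r1:4,r2:3,r3:Mul2
  c7: CDB Add1=13; stall  regs: r0:13,r1:4,r2:3,r3:Mul2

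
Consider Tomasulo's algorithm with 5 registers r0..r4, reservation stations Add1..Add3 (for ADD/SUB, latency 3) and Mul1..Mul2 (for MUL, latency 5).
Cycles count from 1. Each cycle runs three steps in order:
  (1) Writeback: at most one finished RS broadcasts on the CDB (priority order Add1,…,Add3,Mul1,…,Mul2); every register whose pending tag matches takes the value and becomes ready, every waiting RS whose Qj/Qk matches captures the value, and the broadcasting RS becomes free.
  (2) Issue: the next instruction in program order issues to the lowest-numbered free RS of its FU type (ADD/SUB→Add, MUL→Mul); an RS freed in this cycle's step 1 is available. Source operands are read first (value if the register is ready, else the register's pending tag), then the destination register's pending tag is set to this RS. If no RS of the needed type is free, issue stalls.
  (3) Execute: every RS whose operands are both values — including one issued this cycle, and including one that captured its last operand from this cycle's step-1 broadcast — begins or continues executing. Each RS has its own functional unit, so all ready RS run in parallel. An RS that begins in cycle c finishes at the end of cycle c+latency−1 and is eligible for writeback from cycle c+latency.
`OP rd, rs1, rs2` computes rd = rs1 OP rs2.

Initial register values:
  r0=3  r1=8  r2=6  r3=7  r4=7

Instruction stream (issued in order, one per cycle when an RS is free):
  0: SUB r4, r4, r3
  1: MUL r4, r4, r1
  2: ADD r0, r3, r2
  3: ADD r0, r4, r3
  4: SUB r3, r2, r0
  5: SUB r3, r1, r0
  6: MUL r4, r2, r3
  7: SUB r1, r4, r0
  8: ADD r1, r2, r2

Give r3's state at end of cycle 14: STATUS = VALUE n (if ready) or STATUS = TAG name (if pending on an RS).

cycle 1: issue SUB r4<-Add1 // r0:3,r1:8,r2:6,r3:7,r4:Add1
cycle 2: issue MUL r4<-Mul1 // r0:3,r1:8,r2:6,r3:7,r4:Mul1
cycle 3: issue ADD r0<-Add2 // r0:Add2,r1:8,r2:6,r3:7,r4:Mul1
cycle 4: CDB Add1=0; issue ADD r0<-Add1 // r0:Add1,r1:8,r2:6,r3:7,r4:Mul1
cycle 5: issue SUB r3<-Add3 // r0:Add1,r1:8,r2:6,r3:Add3,r4:Mul1
cycle 6: CDB Add2=13; issue SUB r3<-Add2 // r0:Add1,r1:8,r2:6,r3:Add2,r4:Mul1
cycle 7: issue MUL r4<-Mul2 // r0:Add1,r1:8,r2:6,r3:Add2,r4:Mul2
cycle 8: stall // r0:Add1,r1:8,r2:6,r3:Add2,r4:Mul2
cycle 9: CDB Mul1=0; stall // r0:Add1,r1:8,r2:6,r3:Add2,r4:Mul2
cycle 10: stall // r0:Add1,r1:8,r2:6,r3:Add2,r4:Mul2
cycle 11: stall // r0:Add1,r1:8,r2:6,r3:Add2,r4:Mul2
cycle 12: CDB Add1=7; issue SUB r1<-Add1 // r0:7,r1:Add1,r2:6,r3:Add2,r4:Mul2
cycle 13: stall // r0:7,r1:Add1,r2:6,r3:Add2,r4:Mul2
cycle 14: stall // r0:7,r1:Add1,r2:6,r3:Add2,r4:Mul2

STATUS = TAG Add2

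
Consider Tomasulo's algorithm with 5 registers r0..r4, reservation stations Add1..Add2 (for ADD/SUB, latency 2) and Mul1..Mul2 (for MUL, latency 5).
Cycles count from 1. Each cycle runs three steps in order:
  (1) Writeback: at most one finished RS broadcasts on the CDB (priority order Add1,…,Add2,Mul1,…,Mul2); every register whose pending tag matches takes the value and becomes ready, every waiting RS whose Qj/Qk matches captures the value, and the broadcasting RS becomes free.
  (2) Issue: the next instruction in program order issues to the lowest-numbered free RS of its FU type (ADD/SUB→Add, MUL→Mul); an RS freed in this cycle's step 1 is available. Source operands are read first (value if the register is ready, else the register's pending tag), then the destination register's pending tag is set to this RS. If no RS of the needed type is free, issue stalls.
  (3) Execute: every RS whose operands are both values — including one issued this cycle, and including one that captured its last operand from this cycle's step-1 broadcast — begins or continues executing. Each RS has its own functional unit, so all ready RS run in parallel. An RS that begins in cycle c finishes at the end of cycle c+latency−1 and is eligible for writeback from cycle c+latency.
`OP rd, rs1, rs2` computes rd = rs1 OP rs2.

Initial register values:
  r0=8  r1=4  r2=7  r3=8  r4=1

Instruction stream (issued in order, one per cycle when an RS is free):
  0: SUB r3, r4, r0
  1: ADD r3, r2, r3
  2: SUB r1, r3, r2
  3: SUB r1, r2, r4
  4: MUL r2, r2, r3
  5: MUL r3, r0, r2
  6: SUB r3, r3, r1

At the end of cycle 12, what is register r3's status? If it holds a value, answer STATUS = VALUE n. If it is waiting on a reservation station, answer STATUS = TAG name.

  c1: issue SUB r3<-Add1  regs: r0:8,r1:4,r2:7,r3:Add1,r4:1
  c2: issue ADD r3<-Add2  regs: r0:8,r1:4,r2:7,r3:Add2,r4:1
  c3: CDB Add1=-7; issue SUB r1<-Add1  regs: r0:8,r1:Add1,r2:7,r3:Add2,r4:1
  c4: stall  regs: r0:8,r1:Add1,r2:7,r3:Add2,r4:1
  c5: CDB Add2=0; issue SUB r1<-Add2  regs: r0:8,r1:Add2,r2:7,r3:0,r4:1
  c6: issue MUL r2<-Mul1  regs: r0:8,r1:Add2,r2:Mul1,r3:0,r4:1
  c7: CDB Add1=-7; issue MUL r3<-Mul2  regs: r0:8,r1:Add2,r2:Mul1,r3:Mul2,r4:1
  c8: CDB Add2=6; issue SUB r3<-Add1  regs: r0:8,r1:6,r2:Mul1,r3:Add1,r4:1
  c9: -  regs: r0:8,r1:6,r2:Mul1,r3:Add1,r4:1
  c10: -  regs: r0:8,r1:6,r2:Mul1,r3:Add1,r4:1
  c11: CDB Mul1=0  regs: r0:8,r1:6,r2:0,r3:Add1,r4:1
  c12: -  regs: r0:8,r1:6,r2:0,r3:Add1,r4:1

STATUS = TAG Add1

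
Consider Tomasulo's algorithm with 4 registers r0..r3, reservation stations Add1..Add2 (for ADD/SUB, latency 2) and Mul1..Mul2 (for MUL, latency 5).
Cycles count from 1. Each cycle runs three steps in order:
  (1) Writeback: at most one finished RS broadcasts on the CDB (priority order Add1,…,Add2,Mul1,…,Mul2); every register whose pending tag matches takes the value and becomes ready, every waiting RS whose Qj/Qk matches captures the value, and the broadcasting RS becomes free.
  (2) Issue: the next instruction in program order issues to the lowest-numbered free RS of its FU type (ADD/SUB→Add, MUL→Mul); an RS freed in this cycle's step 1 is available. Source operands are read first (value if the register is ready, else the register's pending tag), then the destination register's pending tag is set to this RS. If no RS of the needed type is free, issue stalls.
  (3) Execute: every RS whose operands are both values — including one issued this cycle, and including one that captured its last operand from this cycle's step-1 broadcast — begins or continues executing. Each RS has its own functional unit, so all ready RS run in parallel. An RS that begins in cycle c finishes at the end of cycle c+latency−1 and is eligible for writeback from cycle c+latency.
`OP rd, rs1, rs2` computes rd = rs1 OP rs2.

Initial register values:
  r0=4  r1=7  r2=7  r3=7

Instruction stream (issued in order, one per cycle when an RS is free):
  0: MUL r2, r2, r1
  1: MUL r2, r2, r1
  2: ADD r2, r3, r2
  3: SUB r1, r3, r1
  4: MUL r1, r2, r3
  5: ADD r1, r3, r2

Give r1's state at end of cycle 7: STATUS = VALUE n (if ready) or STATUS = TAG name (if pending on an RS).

STATUS = TAG Mul1

c1: issue MUL r2<-Mul1 | r0:4,r1:7,r2:Mul1,r3:7
c2: issue MUL r2<-Mul2 | r0:4,r1:7,r2:Mul2,r3:7
c3: issue ADD r2<-Add1 | r0:4,r1:7,r2:Add1,r3:7
c4: issue SUB r1<-Add2 | r0:4,r1:Add2,r2:Add1,r3:7
c5: stall | r0:4,r1:Add2,r2:Add1,r3:7
c6: CDB Add2=0; stall | r0:4,r1:0,r2:Add1,r3:7
c7: CDB Mul1=49; issue MUL r1<-Mul1 | r0:4,r1:Mul1,r2:Add1,r3:7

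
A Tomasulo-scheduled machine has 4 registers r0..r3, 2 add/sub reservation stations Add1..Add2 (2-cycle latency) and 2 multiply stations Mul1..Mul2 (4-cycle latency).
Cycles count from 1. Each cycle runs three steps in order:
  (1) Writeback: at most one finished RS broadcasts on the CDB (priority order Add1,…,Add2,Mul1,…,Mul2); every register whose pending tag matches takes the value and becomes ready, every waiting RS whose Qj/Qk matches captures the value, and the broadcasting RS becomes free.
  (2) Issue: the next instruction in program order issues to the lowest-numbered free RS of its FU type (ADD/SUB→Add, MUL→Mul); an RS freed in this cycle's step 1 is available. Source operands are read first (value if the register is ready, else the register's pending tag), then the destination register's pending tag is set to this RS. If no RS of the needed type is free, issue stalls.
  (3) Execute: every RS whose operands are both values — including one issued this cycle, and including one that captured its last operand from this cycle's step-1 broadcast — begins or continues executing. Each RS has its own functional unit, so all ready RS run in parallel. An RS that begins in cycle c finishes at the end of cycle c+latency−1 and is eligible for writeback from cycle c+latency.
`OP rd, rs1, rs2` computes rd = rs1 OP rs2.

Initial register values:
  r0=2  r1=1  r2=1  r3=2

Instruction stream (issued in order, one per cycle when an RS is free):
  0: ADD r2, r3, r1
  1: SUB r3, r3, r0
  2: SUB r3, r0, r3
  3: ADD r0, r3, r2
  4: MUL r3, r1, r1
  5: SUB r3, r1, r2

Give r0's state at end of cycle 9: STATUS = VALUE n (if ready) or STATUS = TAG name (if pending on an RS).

c1: issue ADD r2<-Add1 | r0:2,r1:1,r2:Add1,r3:2
c2: issue SUB r3<-Add2 | r0:2,r1:1,r2:Add1,r3:Add2
c3: CDB Add1=3; issue SUB r3<-Add1 | r0:2,r1:1,r2:3,r3:Add1
c4: CDB Add2=0; issue ADD r0<-Add2 | r0:Add2,r1:1,r2:3,r3:Add1
c5: issue MUL r3<-Mul1 | r0:Add2,r1:1,r2:3,r3:Mul1
c6: CDB Add1=2; issue SUB r3<-Add1 | r0:Add2,r1:1,r2:3,r3:Add1
c7: - | r0:Add2,r1:1,r2:3,r3:Add1
c8: CDB Add1=-2 | r0:Add2,r1:1,r2:3,r3:-2
c9: CDB Add2=5 | r0:5,r1:1,r2:3,r3:-2

STATUS = VALUE 5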